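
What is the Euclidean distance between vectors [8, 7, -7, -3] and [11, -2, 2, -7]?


d = sqrt(sum of squared differences). (8-11)^2=9, (7--2)^2=81, (-7-2)^2=81, (-3--7)^2=16. Sum = 187.

sqrt(187)


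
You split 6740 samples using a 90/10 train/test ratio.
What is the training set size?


Test set = 6740 * 10% = 674. Training set = 6740 - 674 = 6066.

6066


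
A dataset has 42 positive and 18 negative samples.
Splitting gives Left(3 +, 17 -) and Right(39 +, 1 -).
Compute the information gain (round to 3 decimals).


H(parent) = 0.8813. H(left) = 0.6098, H(right) = 0.1687. Weighted = (20/60)*0.6098 + (40/60)*0.1687 = 0.3157. IG = 0.8813 - 0.3157 = 0.5656, which rounds to 0.566.

0.566


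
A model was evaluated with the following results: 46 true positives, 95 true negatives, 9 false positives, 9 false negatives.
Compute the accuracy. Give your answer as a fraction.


Accuracy = (TP + TN) / (TP + TN + FP + FN) = (46 + 95) / 159 = 47/53.

47/53


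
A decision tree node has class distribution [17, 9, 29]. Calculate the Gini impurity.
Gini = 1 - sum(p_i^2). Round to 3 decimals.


Total = 55. Proportions: 17/55, 9/55, 29/55. sum(p_i^2) = 0.4003. Gini = 1 - 0.4003 = 0.5997, which rounds to 0.600.

0.600


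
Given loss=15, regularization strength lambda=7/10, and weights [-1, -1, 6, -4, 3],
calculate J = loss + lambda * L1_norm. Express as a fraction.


L1 norm = sum(|w|) = 15. J = 15 + 7/10 * 15 = 51/2.

51/2


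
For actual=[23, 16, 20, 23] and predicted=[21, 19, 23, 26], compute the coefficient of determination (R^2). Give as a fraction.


Mean(y) = 41/2. SS_res = 31. SS_tot = 33. R^2 = 1 - 31/(33) = 2/33.

2/33


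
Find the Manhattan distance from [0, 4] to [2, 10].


d = sum of absolute differences: |0-2|=2 + |4-10|=6 = 8.

8


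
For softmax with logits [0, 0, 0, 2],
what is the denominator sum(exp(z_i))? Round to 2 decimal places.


Denom = e^0=1.0000 + e^0=1.0000 + e^0=1.0000 + e^2=7.3891. Sum = 10.3891, which rounds to 10.39.

10.39


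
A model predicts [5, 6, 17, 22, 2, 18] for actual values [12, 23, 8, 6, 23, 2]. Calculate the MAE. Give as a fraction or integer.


MAE = (1/6) * (|12-5|=7 + |23-6|=17 + |8-17|=9 + |6-22|=16 + |23-2|=21 + |2-18|=16). Sum = 86. MAE = 43/3.

43/3


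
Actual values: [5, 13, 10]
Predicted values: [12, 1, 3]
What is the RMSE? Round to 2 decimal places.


MSE = 80.6667. RMSE = sqrt(80.6667) = 8.98.

8.98


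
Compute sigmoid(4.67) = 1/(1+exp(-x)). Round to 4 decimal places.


sigma(4.67) = 1/(1+e^(-4.67)) = 1/(1+0.009372) = 1/1.009372 = 0.9907.

0.9907


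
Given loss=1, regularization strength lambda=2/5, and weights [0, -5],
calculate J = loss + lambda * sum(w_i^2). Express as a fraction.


L2 sq norm = sum(w^2) = 25. J = 1 + 2/5 * 25 = 11.

11


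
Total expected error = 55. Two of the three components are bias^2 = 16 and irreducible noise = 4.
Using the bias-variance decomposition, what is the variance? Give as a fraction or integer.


Total error = bias^2 + variance + irreducible noise. So variance = 55 - 16 - 4 = 35.

35


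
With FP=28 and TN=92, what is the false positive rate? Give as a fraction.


FPR = FP / (FP + TN) = 28 / 120 = 7/30.

7/30


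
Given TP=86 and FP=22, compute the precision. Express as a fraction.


Precision = TP / (TP + FP) = 86 / 108 = 43/54.

43/54


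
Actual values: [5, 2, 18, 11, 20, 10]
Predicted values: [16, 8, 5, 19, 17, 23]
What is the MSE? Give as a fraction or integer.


MSE = (1/6) * ((5-16)^2=121 + (2-8)^2=36 + (18-5)^2=169 + (11-19)^2=64 + (20-17)^2=9 + (10-23)^2=169). Sum = 568. MSE = 284/3.

284/3


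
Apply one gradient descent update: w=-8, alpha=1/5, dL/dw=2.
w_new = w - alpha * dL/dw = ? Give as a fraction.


w_new = -8 - 1/5 * 2 = -8 - 2/5 = -42/5.

-42/5


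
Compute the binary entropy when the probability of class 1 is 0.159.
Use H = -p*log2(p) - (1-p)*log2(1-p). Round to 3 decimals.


H = -0.159*log2(0.159) - 0.841*log2(0.841) = 0.632.

0.632


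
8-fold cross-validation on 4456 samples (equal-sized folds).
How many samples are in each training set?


Each validation fold has 4456/8 = 557 samples. Training set = 4456 - 557 = 3899.

3899


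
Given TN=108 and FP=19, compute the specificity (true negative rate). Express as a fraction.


Specificity = TN / (TN + FP) = 108 / 127 = 108/127.

108/127


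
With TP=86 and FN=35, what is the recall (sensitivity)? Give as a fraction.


Recall = TP / (TP + FN) = 86 / 121 = 86/121.

86/121


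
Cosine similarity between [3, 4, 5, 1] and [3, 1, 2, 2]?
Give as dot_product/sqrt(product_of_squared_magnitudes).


dot = 25. |a|^2 = 51, |b|^2 = 18. cos = 25/sqrt(918).

25/sqrt(918)


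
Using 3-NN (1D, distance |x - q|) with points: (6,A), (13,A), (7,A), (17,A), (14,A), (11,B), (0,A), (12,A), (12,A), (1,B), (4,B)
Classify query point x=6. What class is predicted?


Distances: |6-6|=0, |13-6|=7, |7-6|=1, |17-6|=11, |14-6|=8, |11-6|=5, |0-6|=6, |12-6|=6, |12-6|=6, |1-6|=5, |4-6|=2. 3 nearest: (6,A), (7,A), (4,B). Counts: {'A': 2, 'B': 1}. Majority class: A.

A


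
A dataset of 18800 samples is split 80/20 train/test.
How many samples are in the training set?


Test set = 18800 * 20% = 3760. Training set = 18800 - 3760 = 15040.

15040


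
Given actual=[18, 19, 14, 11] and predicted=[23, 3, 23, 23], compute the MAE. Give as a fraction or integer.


MAE = (1/4) * (|18-23|=5 + |19-3|=16 + |14-23|=9 + |11-23|=12). Sum = 42. MAE = 21/2.

21/2


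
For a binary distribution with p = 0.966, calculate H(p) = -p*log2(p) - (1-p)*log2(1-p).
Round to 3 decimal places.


H = -0.966*log2(0.966) - 0.034*log2(0.034) = 0.214.

0.214


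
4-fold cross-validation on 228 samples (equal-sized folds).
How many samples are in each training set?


Each validation fold has 228/4 = 57 samples. Training set = 228 - 57 = 171.

171


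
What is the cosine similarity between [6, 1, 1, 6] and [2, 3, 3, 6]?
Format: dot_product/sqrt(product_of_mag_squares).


dot = 54. |a|^2 = 74, |b|^2 = 58. cos = 54/sqrt(4292).

54/sqrt(4292)


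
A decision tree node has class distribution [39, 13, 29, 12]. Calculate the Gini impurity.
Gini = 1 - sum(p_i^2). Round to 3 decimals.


Total = 93. Proportions: 39/93, 13/93, 29/93, 12/93. sum(p_i^2) = 0.3093. Gini = 1 - 0.3093 = 0.6907, which rounds to 0.691.

0.691


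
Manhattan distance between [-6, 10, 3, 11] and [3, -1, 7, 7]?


d = sum of absolute differences: |-6-3|=9 + |10--1|=11 + |3-7|=4 + |11-7|=4 = 28.

28


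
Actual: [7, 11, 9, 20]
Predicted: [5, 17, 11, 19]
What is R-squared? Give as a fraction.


Mean(y) = 47/4. SS_res = 45. SS_tot = 395/4. R^2 = 1 - 45/(395/4) = 43/79.

43/79


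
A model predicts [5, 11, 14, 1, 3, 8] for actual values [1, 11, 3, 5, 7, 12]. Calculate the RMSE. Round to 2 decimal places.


MSE = 30.8333. RMSE = sqrt(30.8333) = 5.55.

5.55


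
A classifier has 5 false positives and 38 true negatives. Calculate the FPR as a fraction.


FPR = FP / (FP + TN) = 5 / 43 = 5/43.

5/43


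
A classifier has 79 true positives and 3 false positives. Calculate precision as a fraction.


Precision = TP / (TP + FP) = 79 / 82 = 79/82.

79/82


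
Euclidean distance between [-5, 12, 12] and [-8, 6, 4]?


d = sqrt(sum of squared differences). (-5--8)^2=9, (12-6)^2=36, (12-4)^2=64. Sum = 109.

sqrt(109)


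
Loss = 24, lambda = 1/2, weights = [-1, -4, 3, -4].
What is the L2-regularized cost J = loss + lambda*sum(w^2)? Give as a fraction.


L2 sq norm = sum(w^2) = 42. J = 24 + 1/2 * 42 = 45.

45


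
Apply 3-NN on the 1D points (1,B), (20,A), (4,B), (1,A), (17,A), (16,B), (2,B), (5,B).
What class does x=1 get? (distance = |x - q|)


Distances: |1-1|=0, |20-1|=19, |4-1|=3, |1-1|=0, |17-1|=16, |16-1|=15, |2-1|=1, |5-1|=4. 3 nearest: (1,A), (1,B), (2,B). Counts: {'A': 1, 'B': 2}. Majority class: B.

B


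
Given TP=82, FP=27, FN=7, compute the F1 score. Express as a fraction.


Precision = 82/109 = 82/109. Recall = 82/89 = 82/89. F1 = 2*P*R/(P+R) = 82/99.

82/99


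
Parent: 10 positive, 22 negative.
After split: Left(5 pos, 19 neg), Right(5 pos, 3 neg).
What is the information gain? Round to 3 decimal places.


H(parent) = 0.8960. H(left) = 0.7383, H(right) = 0.9544. Weighted = (24/32)*0.7383 + (8/32)*0.9544 = 0.7923. IG = 0.8960 - 0.7923 = 0.1037, which rounds to 0.104.

0.104


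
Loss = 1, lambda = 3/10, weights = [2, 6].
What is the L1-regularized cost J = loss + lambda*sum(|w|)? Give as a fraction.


L1 norm = sum(|w|) = 8. J = 1 + 3/10 * 8 = 17/5.

17/5


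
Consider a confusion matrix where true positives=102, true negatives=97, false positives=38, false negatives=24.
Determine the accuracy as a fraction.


Accuracy = (TP + TN) / (TP + TN + FP + FN) = (102 + 97) / 261 = 199/261.

199/261


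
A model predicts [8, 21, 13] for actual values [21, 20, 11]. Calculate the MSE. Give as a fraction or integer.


MSE = (1/3) * ((21-8)^2=169 + (20-21)^2=1 + (11-13)^2=4). Sum = 174. MSE = 58.

58


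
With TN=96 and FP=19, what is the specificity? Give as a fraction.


Specificity = TN / (TN + FP) = 96 / 115 = 96/115.

96/115


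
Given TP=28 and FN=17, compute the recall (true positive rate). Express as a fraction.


Recall = TP / (TP + FN) = 28 / 45 = 28/45.

28/45


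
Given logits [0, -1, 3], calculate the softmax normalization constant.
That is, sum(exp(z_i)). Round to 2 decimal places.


Denom = e^0=1.0000 + e^-1=0.3679 + e^3=20.0855. Sum = 21.4534, which rounds to 21.45.

21.45


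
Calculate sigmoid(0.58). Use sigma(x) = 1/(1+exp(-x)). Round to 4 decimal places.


sigma(0.58) = 1/(1+e^(-0.58)) = 1/(1+0.559898) = 1/1.559898 = 0.6411.

0.6411


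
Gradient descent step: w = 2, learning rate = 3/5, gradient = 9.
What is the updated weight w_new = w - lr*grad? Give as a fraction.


w_new = 2 - 3/5 * 9 = 2 - 27/5 = -17/5.

-17/5


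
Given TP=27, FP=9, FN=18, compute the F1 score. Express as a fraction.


Precision = 27/36 = 3/4. Recall = 27/45 = 3/5. F1 = 2*P*R/(P+R) = 2/3.

2/3


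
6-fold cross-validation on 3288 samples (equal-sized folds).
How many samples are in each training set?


Each validation fold has 3288/6 = 548 samples. Training set = 3288 - 548 = 2740.

2740


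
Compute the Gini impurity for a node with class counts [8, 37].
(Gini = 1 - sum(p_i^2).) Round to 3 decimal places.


Total = 45. Proportions: 8/45, 37/45. sum(p_i^2) = 0.7077. Gini = 1 - 0.7077 = 0.2923, which rounds to 0.292.

0.292


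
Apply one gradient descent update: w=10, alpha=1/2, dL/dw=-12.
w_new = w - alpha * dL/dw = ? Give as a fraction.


w_new = 10 - 1/2 * -12 = 10 - -6 = 16.

16


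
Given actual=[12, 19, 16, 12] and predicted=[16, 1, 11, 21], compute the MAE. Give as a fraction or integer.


MAE = (1/4) * (|12-16|=4 + |19-1|=18 + |16-11|=5 + |12-21|=9). Sum = 36. MAE = 9.

9


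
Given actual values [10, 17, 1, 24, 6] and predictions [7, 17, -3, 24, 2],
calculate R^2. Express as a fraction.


Mean(y) = 58/5. SS_res = 41. SS_tot = 1646/5. R^2 = 1 - 41/(1646/5) = 1441/1646.

1441/1646


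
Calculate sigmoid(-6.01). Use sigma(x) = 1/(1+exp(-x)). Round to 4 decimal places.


sigma(-6.01) = 1/(1+e^(6.01)) = 1/(1+407.483320) = 1/408.483320 = 0.0024.

0.0024


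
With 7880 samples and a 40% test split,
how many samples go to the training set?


Test set = 7880 * 40% = 3152. Training set = 7880 - 3152 = 4728.

4728


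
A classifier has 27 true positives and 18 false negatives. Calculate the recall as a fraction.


Recall = TP / (TP + FN) = 27 / 45 = 3/5.

3/5


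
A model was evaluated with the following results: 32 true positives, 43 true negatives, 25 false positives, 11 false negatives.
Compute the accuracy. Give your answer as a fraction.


Accuracy = (TP + TN) / (TP + TN + FP + FN) = (32 + 43) / 111 = 25/37.

25/37


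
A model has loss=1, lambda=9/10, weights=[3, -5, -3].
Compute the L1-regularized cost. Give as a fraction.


L1 norm = sum(|w|) = 11. J = 1 + 9/10 * 11 = 109/10.

109/10


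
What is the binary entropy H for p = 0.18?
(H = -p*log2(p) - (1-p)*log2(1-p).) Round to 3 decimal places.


H = -0.18*log2(0.18) - 0.82*log2(0.82) = 0.680.

0.680


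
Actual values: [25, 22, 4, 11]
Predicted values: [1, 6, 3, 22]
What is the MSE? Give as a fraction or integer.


MSE = (1/4) * ((25-1)^2=576 + (22-6)^2=256 + (4-3)^2=1 + (11-22)^2=121). Sum = 954. MSE = 477/2.

477/2


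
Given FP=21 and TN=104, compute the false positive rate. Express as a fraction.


FPR = FP / (FP + TN) = 21 / 125 = 21/125.

21/125


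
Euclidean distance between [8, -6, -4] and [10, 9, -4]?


d = sqrt(sum of squared differences). (8-10)^2=4, (-6-9)^2=225, (-4--4)^2=0. Sum = 229.

sqrt(229)


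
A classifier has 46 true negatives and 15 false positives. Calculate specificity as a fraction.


Specificity = TN / (TN + FP) = 46 / 61 = 46/61.

46/61


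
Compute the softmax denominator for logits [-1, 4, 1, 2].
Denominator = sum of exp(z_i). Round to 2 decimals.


Denom = e^-1=0.3679 + e^4=54.5982 + e^1=2.7183 + e^2=7.3891. Sum = 65.0735, which rounds to 65.07.

65.07


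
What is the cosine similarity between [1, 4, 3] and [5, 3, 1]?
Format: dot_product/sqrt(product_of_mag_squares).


dot = 20. |a|^2 = 26, |b|^2 = 35. cos = 20/sqrt(910).

20/sqrt(910)


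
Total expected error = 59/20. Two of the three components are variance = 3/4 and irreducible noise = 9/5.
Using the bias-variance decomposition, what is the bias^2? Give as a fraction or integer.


Total error = bias^2 + variance + irreducible noise. So bias^2 = 59/20 - 3/4 - 9/5 = 2/5.

2/5


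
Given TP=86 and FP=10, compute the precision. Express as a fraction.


Precision = TP / (TP + FP) = 86 / 96 = 43/48.

43/48


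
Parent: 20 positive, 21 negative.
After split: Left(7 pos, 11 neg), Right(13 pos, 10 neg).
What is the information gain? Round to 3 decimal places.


H(parent) = 0.9996. H(left) = 0.9641, H(right) = 0.9877. Weighted = (18/41)*0.9641 + (23/41)*0.9877 = 0.9773. IG = 0.9996 - 0.9773 = 0.0223, which rounds to 0.022.

0.022


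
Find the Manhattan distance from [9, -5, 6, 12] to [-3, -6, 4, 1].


d = sum of absolute differences: |9--3|=12 + |-5--6|=1 + |6-4|=2 + |12-1|=11 = 26.

26


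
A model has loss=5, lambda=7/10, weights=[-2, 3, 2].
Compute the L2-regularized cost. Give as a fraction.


L2 sq norm = sum(w^2) = 17. J = 5 + 7/10 * 17 = 169/10.

169/10


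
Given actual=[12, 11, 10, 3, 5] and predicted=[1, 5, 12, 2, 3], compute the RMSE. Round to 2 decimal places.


MSE = 33.2000. RMSE = sqrt(33.2000) = 5.76.

5.76


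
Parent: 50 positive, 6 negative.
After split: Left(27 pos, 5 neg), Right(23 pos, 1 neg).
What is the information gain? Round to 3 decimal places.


H(parent) = 0.4912. H(left) = 0.6253, H(right) = 0.2499. Weighted = (32/56)*0.6253 + (24/56)*0.2499 = 0.4644. IG = 0.4912 - 0.4644 = 0.0268, which rounds to 0.027.

0.027


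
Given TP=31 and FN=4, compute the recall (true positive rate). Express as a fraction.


Recall = TP / (TP + FN) = 31 / 35 = 31/35.

31/35


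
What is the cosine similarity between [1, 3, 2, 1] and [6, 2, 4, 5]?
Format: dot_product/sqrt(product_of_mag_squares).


dot = 25. |a|^2 = 15, |b|^2 = 81. cos = 25/sqrt(1215).

25/sqrt(1215)


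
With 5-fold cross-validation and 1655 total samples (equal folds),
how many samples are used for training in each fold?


Each validation fold has 1655/5 = 331 samples. Training set = 1655 - 331 = 1324.

1324


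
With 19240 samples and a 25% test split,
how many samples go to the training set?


Test set = 19240 * 25% = 4810. Training set = 19240 - 4810 = 14430.

14430


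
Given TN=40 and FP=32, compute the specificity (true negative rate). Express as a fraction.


Specificity = TN / (TN + FP) = 40 / 72 = 5/9.

5/9


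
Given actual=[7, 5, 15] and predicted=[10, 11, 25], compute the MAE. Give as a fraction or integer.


MAE = (1/3) * (|7-10|=3 + |5-11|=6 + |15-25|=10). Sum = 19. MAE = 19/3.

19/3


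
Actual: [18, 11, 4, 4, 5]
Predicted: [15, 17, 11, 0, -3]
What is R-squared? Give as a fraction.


Mean(y) = 42/5. SS_res = 174. SS_tot = 746/5. R^2 = 1 - 174/(746/5) = -62/373.

-62/373


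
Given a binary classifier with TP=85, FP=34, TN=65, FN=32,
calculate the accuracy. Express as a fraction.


Accuracy = (TP + TN) / (TP + TN + FP + FN) = (85 + 65) / 216 = 25/36.

25/36


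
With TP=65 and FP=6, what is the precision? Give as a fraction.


Precision = TP / (TP + FP) = 65 / 71 = 65/71.

65/71


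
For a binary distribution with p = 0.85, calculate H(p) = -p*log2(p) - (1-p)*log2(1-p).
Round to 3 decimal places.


H = -0.85*log2(0.85) - 0.15*log2(0.15) = 0.610.

0.610


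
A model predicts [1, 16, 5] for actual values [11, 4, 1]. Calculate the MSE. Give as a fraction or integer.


MSE = (1/3) * ((11-1)^2=100 + (4-16)^2=144 + (1-5)^2=16). Sum = 260. MSE = 260/3.

260/3


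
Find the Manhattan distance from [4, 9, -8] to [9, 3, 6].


d = sum of absolute differences: |4-9|=5 + |9-3|=6 + |-8-6|=14 = 25.

25


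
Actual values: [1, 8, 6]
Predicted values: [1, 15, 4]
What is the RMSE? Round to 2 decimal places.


MSE = 17.6667. RMSE = sqrt(17.6667) = 4.20.

4.20


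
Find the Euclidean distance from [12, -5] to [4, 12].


d = sqrt(sum of squared differences). (12-4)^2=64, (-5-12)^2=289. Sum = 353.

sqrt(353)


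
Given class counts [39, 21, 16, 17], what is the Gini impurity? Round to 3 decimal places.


Total = 93. Proportions: 39/93, 21/93, 16/93, 17/93. sum(p_i^2) = 0.2899. Gini = 1 - 0.2899 = 0.7101, which rounds to 0.710.

0.710


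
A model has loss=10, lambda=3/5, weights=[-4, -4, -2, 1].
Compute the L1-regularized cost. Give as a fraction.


L1 norm = sum(|w|) = 11. J = 10 + 3/5 * 11 = 83/5.

83/5


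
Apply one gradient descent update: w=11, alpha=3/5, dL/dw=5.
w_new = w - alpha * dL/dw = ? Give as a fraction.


w_new = 11 - 3/5 * 5 = 11 - 3 = 8.

8


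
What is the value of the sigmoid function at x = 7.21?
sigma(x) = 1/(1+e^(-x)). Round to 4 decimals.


sigma(7.21) = 1/(1+e^(-7.21)) = 1/(1+0.000739) = 1/1.000739 = 0.9993.

0.9993


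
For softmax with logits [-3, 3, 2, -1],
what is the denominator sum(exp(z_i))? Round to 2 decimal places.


Denom = e^-3=0.0498 + e^3=20.0855 + e^2=7.3891 + e^-1=0.3679. Sum = 27.8923, which rounds to 27.89.

27.89


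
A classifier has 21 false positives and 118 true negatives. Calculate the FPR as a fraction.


FPR = FP / (FP + TN) = 21 / 139 = 21/139.

21/139


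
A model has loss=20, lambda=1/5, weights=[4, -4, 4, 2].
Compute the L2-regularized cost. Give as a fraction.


L2 sq norm = sum(w^2) = 52. J = 20 + 1/5 * 52 = 152/5.

152/5


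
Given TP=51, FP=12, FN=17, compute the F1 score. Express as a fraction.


Precision = 51/63 = 17/21. Recall = 51/68 = 3/4. F1 = 2*P*R/(P+R) = 102/131.

102/131


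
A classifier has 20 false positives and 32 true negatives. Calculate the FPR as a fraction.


FPR = FP / (FP + TN) = 20 / 52 = 5/13.

5/13


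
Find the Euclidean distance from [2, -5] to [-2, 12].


d = sqrt(sum of squared differences). (2--2)^2=16, (-5-12)^2=289. Sum = 305.

sqrt(305)


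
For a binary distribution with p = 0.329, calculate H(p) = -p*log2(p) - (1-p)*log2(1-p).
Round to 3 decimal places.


H = -0.329*log2(0.329) - 0.671*log2(0.671) = 0.914.

0.914


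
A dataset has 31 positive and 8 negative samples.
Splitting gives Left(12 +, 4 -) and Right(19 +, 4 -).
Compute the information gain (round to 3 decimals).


H(parent) = 0.7321. H(left) = 0.8113, H(right) = 0.6666. Weighted = (16/39)*0.8113 + (23/39)*0.6666 = 0.7260. IG = 0.7321 - 0.7260 = 0.0061, which rounds to 0.006.

0.006


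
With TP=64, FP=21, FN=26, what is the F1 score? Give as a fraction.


Precision = 64/85 = 64/85. Recall = 64/90 = 32/45. F1 = 2*P*R/(P+R) = 128/175.

128/175


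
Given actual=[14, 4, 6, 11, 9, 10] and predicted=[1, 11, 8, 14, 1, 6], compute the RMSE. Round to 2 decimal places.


MSE = 51.8333. RMSE = sqrt(51.8333) = 7.20.

7.20


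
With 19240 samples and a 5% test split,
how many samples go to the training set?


Test set = 19240 * 5% = 962. Training set = 19240 - 962 = 18278.

18278


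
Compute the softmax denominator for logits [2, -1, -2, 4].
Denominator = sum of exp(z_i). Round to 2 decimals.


Denom = e^2=7.3891 + e^-1=0.3679 + e^-2=0.1353 + e^4=54.5982. Sum = 62.4905, which rounds to 62.49.

62.49


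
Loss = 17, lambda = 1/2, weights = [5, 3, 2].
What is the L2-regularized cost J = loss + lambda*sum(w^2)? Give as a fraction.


L2 sq norm = sum(w^2) = 38. J = 17 + 1/2 * 38 = 36.

36


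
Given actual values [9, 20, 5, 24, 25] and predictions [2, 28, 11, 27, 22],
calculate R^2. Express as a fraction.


Mean(y) = 83/5. SS_res = 167. SS_tot = 1646/5. R^2 = 1 - 167/(1646/5) = 811/1646.

811/1646


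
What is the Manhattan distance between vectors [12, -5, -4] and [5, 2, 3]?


d = sum of absolute differences: |12-5|=7 + |-5-2|=7 + |-4-3|=7 = 21.

21


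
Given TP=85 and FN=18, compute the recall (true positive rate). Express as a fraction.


Recall = TP / (TP + FN) = 85 / 103 = 85/103.

85/103


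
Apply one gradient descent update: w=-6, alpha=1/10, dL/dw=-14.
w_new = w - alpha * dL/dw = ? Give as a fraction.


w_new = -6 - 1/10 * -14 = -6 - -7/5 = -23/5.

-23/5


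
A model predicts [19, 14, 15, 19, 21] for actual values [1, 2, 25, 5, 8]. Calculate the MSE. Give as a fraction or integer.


MSE = (1/5) * ((1-19)^2=324 + (2-14)^2=144 + (25-15)^2=100 + (5-19)^2=196 + (8-21)^2=169). Sum = 933. MSE = 933/5.

933/5


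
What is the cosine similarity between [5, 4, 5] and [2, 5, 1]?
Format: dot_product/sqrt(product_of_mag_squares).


dot = 35. |a|^2 = 66, |b|^2 = 30. cos = 35/sqrt(1980).

35/sqrt(1980)


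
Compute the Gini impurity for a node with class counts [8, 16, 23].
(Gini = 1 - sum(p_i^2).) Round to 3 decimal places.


Total = 47. Proportions: 8/47, 16/47, 23/47. sum(p_i^2) = 0.3843. Gini = 1 - 0.3843 = 0.6157, which rounds to 0.616.

0.616


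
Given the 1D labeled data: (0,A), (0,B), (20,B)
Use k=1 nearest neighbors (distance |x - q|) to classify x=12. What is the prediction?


Distances: |0-12|=12, |0-12|=12, |20-12|=8. 1 nearest: (20,B). Counts: {'B': 1}. Majority class: B.

B


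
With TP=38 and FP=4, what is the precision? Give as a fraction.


Precision = TP / (TP + FP) = 38 / 42 = 19/21.

19/21


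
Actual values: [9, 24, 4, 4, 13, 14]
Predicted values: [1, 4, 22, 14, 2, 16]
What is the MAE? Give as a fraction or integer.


MAE = (1/6) * (|9-1|=8 + |24-4|=20 + |4-22|=18 + |4-14|=10 + |13-2|=11 + |14-16|=2). Sum = 69. MAE = 23/2.

23/2


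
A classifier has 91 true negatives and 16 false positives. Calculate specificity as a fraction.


Specificity = TN / (TN + FP) = 91 / 107 = 91/107.

91/107


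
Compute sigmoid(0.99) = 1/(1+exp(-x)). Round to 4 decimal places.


sigma(0.99) = 1/(1+e^(-0.99)) = 1/(1+0.371577) = 1/1.371577 = 0.7291.

0.7291


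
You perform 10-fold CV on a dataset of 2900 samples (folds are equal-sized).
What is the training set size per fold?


Each validation fold has 2900/10 = 290 samples. Training set = 2900 - 290 = 2610.

2610


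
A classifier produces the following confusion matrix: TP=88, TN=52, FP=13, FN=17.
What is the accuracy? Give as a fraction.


Accuracy = (TP + TN) / (TP + TN + FP + FN) = (88 + 52) / 170 = 14/17.

14/17


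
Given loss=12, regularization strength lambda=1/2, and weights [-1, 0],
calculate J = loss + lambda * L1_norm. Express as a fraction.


L1 norm = sum(|w|) = 1. J = 12 + 1/2 * 1 = 25/2.

25/2


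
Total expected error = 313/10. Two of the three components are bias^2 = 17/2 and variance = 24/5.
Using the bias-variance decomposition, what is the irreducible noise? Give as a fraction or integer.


Total error = bias^2 + variance + irreducible noise. So irreducible noise = 313/10 - 17/2 - 24/5 = 18.

18


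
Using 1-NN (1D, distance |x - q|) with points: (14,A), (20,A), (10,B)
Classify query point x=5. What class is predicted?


Distances: |14-5|=9, |20-5|=15, |10-5|=5. 1 nearest: (10,B). Counts: {'B': 1}. Majority class: B.

B


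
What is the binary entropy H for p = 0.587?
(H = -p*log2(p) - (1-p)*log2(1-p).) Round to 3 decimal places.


H = -0.587*log2(0.587) - 0.413*log2(0.413) = 0.978.

0.978


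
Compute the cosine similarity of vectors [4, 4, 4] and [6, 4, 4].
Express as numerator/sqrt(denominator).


dot = 56. |a|^2 = 48, |b|^2 = 68. cos = 56/sqrt(3264).

56/sqrt(3264)


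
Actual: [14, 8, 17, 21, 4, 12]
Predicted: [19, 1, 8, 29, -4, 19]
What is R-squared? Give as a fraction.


Mean(y) = 38/3. SS_res = 332. SS_tot = 562/3. R^2 = 1 - 332/(562/3) = -217/281.

-217/281


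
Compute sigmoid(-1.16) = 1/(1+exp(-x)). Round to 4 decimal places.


sigma(-1.16) = 1/(1+e^(1.16)) = 1/(1+3.189933) = 1/4.189933 = 0.2387.

0.2387


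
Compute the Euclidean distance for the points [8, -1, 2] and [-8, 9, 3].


d = sqrt(sum of squared differences). (8--8)^2=256, (-1-9)^2=100, (2-3)^2=1. Sum = 357.

sqrt(357)


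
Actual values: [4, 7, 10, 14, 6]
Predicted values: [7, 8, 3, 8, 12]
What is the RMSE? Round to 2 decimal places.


MSE = 26.2000. RMSE = sqrt(26.2000) = 5.12.

5.12


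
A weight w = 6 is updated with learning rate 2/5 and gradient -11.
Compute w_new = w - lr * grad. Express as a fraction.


w_new = 6 - 2/5 * -11 = 6 - -22/5 = 52/5.

52/5


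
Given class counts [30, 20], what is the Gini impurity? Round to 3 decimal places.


Total = 50. Proportions: 30/50, 20/50. sum(p_i^2) = 0.5200. Gini = 1 - 0.5200 = 0.4800, which rounds to 0.480.

0.480


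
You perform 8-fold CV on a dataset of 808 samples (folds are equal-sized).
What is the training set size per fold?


Each validation fold has 808/8 = 101 samples. Training set = 808 - 101 = 707.

707


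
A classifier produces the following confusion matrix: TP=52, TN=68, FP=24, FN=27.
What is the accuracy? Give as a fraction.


Accuracy = (TP + TN) / (TP + TN + FP + FN) = (52 + 68) / 171 = 40/57.

40/57


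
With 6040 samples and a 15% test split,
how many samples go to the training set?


Test set = 6040 * 15% = 906. Training set = 6040 - 906 = 5134.

5134


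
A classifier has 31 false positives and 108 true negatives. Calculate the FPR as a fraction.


FPR = FP / (FP + TN) = 31 / 139 = 31/139.

31/139


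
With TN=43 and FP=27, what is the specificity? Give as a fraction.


Specificity = TN / (TN + FP) = 43 / 70 = 43/70.

43/70


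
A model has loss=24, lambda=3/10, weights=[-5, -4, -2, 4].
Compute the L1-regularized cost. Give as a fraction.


L1 norm = sum(|w|) = 15. J = 24 + 3/10 * 15 = 57/2.

57/2


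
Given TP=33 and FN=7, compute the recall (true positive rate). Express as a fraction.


Recall = TP / (TP + FN) = 33 / 40 = 33/40.

33/40


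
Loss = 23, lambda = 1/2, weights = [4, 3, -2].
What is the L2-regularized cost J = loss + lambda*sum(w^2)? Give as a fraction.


L2 sq norm = sum(w^2) = 29. J = 23 + 1/2 * 29 = 75/2.

75/2


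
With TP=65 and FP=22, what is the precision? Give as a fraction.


Precision = TP / (TP + FP) = 65 / 87 = 65/87.

65/87


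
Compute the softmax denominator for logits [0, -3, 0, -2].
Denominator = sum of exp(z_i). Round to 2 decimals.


Denom = e^0=1.0000 + e^-3=0.0498 + e^0=1.0000 + e^-2=0.1353. Sum = 2.1851, which rounds to 2.19.

2.19


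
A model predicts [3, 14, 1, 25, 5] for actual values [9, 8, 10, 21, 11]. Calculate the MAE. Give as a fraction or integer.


MAE = (1/5) * (|9-3|=6 + |8-14|=6 + |10-1|=9 + |21-25|=4 + |11-5|=6). Sum = 31. MAE = 31/5.

31/5


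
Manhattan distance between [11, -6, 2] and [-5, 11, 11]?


d = sum of absolute differences: |11--5|=16 + |-6-11|=17 + |2-11|=9 = 42.

42


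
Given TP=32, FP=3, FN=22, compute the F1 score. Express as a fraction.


Precision = 32/35 = 32/35. Recall = 32/54 = 16/27. F1 = 2*P*R/(P+R) = 64/89.

64/89


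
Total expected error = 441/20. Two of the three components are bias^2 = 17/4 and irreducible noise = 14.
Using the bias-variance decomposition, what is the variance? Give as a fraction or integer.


Total error = bias^2 + variance + irreducible noise. So variance = 441/20 - 17/4 - 14 = 19/5.

19/5


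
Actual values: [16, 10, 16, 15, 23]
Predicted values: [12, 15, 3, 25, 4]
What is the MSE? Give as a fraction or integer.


MSE = (1/5) * ((16-12)^2=16 + (10-15)^2=25 + (16-3)^2=169 + (15-25)^2=100 + (23-4)^2=361). Sum = 671. MSE = 671/5.

671/5


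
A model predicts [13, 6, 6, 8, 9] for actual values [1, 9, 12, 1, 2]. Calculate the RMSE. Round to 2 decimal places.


MSE = 57.4000. RMSE = sqrt(57.4000) = 7.58.

7.58


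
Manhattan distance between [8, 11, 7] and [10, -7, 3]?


d = sum of absolute differences: |8-10|=2 + |11--7|=18 + |7-3|=4 = 24.

24


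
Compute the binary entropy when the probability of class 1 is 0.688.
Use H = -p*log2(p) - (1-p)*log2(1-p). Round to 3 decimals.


H = -0.688*log2(0.688) - 0.312*log2(0.312) = 0.895.

0.895


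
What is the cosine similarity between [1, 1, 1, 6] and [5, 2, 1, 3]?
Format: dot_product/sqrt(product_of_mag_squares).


dot = 26. |a|^2 = 39, |b|^2 = 39. cos = 26/sqrt(1521).

26/sqrt(1521)


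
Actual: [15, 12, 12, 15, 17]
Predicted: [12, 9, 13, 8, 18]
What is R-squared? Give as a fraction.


Mean(y) = 71/5. SS_res = 69. SS_tot = 94/5. R^2 = 1 - 69/(94/5) = -251/94.

-251/94


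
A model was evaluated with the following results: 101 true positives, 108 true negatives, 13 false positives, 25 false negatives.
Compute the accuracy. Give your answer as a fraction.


Accuracy = (TP + TN) / (TP + TN + FP + FN) = (101 + 108) / 247 = 11/13.

11/13


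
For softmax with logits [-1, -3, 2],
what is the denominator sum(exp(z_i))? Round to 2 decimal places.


Denom = e^-1=0.3679 + e^-3=0.0498 + e^2=7.3891. Sum = 7.8068, which rounds to 7.81.

7.81


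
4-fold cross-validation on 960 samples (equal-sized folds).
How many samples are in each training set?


Each validation fold has 960/4 = 240 samples. Training set = 960 - 240 = 720.

720


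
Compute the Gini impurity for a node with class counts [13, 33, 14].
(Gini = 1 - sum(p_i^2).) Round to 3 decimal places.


Total = 60. Proportions: 13/60, 33/60, 14/60. sum(p_i^2) = 0.4039. Gini = 1 - 0.4039 = 0.5961, which rounds to 0.596.

0.596


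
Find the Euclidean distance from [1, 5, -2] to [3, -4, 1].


d = sqrt(sum of squared differences). (1-3)^2=4, (5--4)^2=81, (-2-1)^2=9. Sum = 94.

sqrt(94)


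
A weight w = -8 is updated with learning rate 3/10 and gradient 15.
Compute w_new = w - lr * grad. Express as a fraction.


w_new = -8 - 3/10 * 15 = -8 - 9/2 = -25/2.

-25/2


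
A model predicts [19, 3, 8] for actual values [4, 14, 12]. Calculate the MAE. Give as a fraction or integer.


MAE = (1/3) * (|4-19|=15 + |14-3|=11 + |12-8|=4). Sum = 30. MAE = 10.

10


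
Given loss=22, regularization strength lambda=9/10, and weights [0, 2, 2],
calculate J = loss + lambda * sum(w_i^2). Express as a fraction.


L2 sq norm = sum(w^2) = 8. J = 22 + 9/10 * 8 = 146/5.

146/5


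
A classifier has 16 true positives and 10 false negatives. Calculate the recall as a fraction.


Recall = TP / (TP + FN) = 16 / 26 = 8/13.

8/13


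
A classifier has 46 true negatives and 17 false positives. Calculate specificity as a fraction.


Specificity = TN / (TN + FP) = 46 / 63 = 46/63.

46/63


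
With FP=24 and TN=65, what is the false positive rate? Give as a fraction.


FPR = FP / (FP + TN) = 24 / 89 = 24/89.

24/89


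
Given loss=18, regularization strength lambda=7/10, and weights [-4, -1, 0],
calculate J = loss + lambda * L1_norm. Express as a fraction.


L1 norm = sum(|w|) = 5. J = 18 + 7/10 * 5 = 43/2.

43/2


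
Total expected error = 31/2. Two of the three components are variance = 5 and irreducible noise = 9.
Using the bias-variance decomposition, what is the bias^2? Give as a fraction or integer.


Total error = bias^2 + variance + irreducible noise. So bias^2 = 31/2 - 5 - 9 = 3/2.

3/2


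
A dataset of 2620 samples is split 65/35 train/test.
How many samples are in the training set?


Test set = 2620 * 35% = 917. Training set = 2620 - 917 = 1703.

1703


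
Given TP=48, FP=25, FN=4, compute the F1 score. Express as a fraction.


Precision = 48/73 = 48/73. Recall = 48/52 = 12/13. F1 = 2*P*R/(P+R) = 96/125.

96/125


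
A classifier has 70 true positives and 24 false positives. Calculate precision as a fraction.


Precision = TP / (TP + FP) = 70 / 94 = 35/47.

35/47


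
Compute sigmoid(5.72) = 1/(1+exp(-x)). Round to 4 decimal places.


sigma(5.72) = 1/(1+e^(-5.72)) = 1/(1+0.003280) = 1/1.003280 = 0.9967.

0.9967


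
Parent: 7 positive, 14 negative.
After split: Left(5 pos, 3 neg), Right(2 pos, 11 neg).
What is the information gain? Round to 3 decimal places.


H(parent) = 0.9183. H(left) = 0.9544, H(right) = 0.6194. Weighted = (8/21)*0.9544 + (13/21)*0.6194 = 0.7470. IG = 0.9183 - 0.7470 = 0.1713, which rounds to 0.171.

0.171


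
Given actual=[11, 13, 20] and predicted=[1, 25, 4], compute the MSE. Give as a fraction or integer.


MSE = (1/3) * ((11-1)^2=100 + (13-25)^2=144 + (20-4)^2=256). Sum = 500. MSE = 500/3.

500/3


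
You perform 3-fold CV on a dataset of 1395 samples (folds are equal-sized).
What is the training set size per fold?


Each validation fold has 1395/3 = 465 samples. Training set = 1395 - 465 = 930.

930


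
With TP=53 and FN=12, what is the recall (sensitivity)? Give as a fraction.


Recall = TP / (TP + FN) = 53 / 65 = 53/65.

53/65


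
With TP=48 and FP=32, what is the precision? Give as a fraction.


Precision = TP / (TP + FP) = 48 / 80 = 3/5.

3/5


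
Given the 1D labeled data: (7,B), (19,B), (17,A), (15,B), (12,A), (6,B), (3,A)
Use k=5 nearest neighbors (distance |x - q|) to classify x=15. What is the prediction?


Distances: |7-15|=8, |19-15|=4, |17-15|=2, |15-15|=0, |12-15|=3, |6-15|=9, |3-15|=12. 5 nearest: (15,B), (17,A), (12,A), (19,B), (7,B). Counts: {'B': 3, 'A': 2}. Majority class: B.

B


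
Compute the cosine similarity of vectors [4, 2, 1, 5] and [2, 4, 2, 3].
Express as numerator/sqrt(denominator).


dot = 33. |a|^2 = 46, |b|^2 = 33. cos = 33/sqrt(1518).

33/sqrt(1518)


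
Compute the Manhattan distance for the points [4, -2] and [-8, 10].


d = sum of absolute differences: |4--8|=12 + |-2-10|=12 = 24.

24


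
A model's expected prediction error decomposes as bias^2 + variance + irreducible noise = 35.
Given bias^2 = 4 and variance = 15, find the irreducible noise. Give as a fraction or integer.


Total error = bias^2 + variance + irreducible noise. So irreducible noise = 35 - 4 - 15 = 16.

16


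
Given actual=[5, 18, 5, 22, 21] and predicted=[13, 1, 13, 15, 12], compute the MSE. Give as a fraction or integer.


MSE = (1/5) * ((5-13)^2=64 + (18-1)^2=289 + (5-13)^2=64 + (22-15)^2=49 + (21-12)^2=81). Sum = 547. MSE = 547/5.

547/5


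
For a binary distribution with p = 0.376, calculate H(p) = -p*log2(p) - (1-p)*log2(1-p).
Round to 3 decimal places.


H = -0.376*log2(0.376) - 0.624*log2(0.624) = 0.955.

0.955


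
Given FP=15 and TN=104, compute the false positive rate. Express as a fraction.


FPR = FP / (FP + TN) = 15 / 119 = 15/119.

15/119


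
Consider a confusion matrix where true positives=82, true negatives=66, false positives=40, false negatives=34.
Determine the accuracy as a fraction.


Accuracy = (TP + TN) / (TP + TN + FP + FN) = (82 + 66) / 222 = 2/3.

2/3


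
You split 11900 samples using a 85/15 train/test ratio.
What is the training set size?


Test set = 11900 * 15% = 1785. Training set = 11900 - 1785 = 10115.

10115


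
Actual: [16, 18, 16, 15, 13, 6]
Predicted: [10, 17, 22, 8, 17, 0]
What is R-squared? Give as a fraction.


Mean(y) = 14. SS_res = 174. SS_tot = 90. R^2 = 1 - 174/(90) = -14/15.

-14/15


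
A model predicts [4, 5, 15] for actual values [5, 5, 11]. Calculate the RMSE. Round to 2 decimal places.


MSE = 5.6667. RMSE = sqrt(5.6667) = 2.38.

2.38


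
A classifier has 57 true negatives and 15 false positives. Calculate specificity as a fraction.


Specificity = TN / (TN + FP) = 57 / 72 = 19/24.

19/24


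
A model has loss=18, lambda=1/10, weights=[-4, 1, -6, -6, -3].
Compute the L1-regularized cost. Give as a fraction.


L1 norm = sum(|w|) = 20. J = 18 + 1/10 * 20 = 20.

20


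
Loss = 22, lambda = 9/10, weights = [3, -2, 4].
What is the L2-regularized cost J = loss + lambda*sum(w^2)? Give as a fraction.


L2 sq norm = sum(w^2) = 29. J = 22 + 9/10 * 29 = 481/10.

481/10


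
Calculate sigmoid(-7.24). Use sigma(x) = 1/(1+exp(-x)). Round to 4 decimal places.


sigma(-7.24) = 1/(1+e^(7.24)) = 1/(1+1394.093971) = 1/1395.093971 = 0.0007.

0.0007


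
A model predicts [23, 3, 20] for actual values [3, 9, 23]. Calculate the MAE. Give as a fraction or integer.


MAE = (1/3) * (|3-23|=20 + |9-3|=6 + |23-20|=3). Sum = 29. MAE = 29/3.

29/3


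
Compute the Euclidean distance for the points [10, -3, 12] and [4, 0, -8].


d = sqrt(sum of squared differences). (10-4)^2=36, (-3-0)^2=9, (12--8)^2=400. Sum = 445.

sqrt(445)


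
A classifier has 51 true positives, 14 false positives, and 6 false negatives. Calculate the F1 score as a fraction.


Precision = 51/65 = 51/65. Recall = 51/57 = 17/19. F1 = 2*P*R/(P+R) = 51/61.

51/61


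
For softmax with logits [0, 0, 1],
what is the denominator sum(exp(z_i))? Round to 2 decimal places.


Denom = e^0=1.0000 + e^0=1.0000 + e^1=2.7183. Sum = 4.7183, which rounds to 4.72.

4.72


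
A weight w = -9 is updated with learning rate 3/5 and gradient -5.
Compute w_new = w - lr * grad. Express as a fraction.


w_new = -9 - 3/5 * -5 = -9 - -3 = -6.

-6


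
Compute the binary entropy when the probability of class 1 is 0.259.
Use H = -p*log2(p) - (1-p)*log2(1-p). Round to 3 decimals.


H = -0.259*log2(0.259) - 0.741*log2(0.741) = 0.825.

0.825


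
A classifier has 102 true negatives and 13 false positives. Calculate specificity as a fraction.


Specificity = TN / (TN + FP) = 102 / 115 = 102/115.

102/115


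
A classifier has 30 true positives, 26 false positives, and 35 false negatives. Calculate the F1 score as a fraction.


Precision = 30/56 = 15/28. Recall = 30/65 = 6/13. F1 = 2*P*R/(P+R) = 60/121.

60/121


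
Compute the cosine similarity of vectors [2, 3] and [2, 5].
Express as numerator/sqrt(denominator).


dot = 19. |a|^2 = 13, |b|^2 = 29. cos = 19/sqrt(377).

19/sqrt(377)


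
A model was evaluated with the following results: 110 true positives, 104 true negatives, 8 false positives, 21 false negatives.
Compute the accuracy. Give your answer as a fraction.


Accuracy = (TP + TN) / (TP + TN + FP + FN) = (110 + 104) / 243 = 214/243.

214/243


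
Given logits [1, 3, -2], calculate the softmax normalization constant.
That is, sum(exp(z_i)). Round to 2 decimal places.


Denom = e^1=2.7183 + e^3=20.0855 + e^-2=0.1353. Sum = 22.9391, which rounds to 22.94.

22.94


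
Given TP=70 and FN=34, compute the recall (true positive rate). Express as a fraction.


Recall = TP / (TP + FN) = 70 / 104 = 35/52.

35/52


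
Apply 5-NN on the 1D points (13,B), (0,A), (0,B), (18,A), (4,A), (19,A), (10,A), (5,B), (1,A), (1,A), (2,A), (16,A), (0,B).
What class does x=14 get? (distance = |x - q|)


Distances: |13-14|=1, |0-14|=14, |0-14|=14, |18-14|=4, |4-14|=10, |19-14|=5, |10-14|=4, |5-14|=9, |1-14|=13, |1-14|=13, |2-14|=12, |16-14|=2, |0-14|=14. 5 nearest: (13,B), (16,A), (18,A), (10,A), (19,A). Counts: {'B': 1, 'A': 4}. Majority class: A.

A
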